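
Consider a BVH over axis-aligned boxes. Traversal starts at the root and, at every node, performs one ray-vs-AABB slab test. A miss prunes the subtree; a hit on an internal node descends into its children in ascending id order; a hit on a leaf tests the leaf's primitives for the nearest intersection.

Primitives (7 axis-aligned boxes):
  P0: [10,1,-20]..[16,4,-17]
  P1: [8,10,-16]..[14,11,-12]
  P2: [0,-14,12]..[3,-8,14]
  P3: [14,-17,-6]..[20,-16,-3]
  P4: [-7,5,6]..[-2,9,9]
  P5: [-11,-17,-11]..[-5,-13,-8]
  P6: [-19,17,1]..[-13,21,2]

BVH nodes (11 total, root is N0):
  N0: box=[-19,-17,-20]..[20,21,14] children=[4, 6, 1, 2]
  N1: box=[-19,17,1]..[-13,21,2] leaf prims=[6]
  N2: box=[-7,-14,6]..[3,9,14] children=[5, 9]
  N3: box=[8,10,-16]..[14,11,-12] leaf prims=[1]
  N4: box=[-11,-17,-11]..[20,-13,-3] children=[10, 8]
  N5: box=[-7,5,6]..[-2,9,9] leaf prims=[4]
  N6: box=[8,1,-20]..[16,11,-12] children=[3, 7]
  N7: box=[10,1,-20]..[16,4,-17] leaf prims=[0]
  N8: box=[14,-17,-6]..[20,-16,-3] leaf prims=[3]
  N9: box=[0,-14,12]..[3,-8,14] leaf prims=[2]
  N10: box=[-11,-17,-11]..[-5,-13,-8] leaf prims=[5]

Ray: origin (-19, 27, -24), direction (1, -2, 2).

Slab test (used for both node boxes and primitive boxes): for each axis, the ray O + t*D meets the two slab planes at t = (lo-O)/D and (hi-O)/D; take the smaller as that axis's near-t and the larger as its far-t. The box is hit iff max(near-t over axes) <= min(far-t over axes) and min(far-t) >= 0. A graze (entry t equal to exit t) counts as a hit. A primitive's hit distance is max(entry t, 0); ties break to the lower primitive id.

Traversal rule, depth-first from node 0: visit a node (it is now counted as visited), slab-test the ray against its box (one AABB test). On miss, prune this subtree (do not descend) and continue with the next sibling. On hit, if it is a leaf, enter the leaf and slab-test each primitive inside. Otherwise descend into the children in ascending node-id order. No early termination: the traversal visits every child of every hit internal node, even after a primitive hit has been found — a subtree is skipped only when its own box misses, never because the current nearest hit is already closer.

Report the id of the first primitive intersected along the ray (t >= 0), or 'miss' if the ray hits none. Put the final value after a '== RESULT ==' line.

Walk:
N0 x:[0,39] y:[3,22] z:[2,19] -> hit [3,19], descend [1, 2, 4, 6]
  N1 x:[0,6] y:[3,5] z:[25/2,13] -> miss, prune
  N2 x:[12,22] y:[9,41/2] z:[15,19] -> hit [15,19], descend [5, 9]
    N5 x:[12,17] y:[9,11] z:[15,33/2] -> miss, prune
    N9 x:[19,22] y:[35/2,41/2] z:[18,19] -> hit [19,19] leaf, test {P2@t=19}
  N4 x:[8,39] y:[20,22] z:[13/2,21/2] -> miss, prune
  N6 x:[27,35] y:[8,13] z:[2,6] -> miss, prune

Visited [0, 1, 2, 5, 9, 4, 6]. Tests: 7 box, 1 leaf. Nearest: P2.

== RESULT ==
2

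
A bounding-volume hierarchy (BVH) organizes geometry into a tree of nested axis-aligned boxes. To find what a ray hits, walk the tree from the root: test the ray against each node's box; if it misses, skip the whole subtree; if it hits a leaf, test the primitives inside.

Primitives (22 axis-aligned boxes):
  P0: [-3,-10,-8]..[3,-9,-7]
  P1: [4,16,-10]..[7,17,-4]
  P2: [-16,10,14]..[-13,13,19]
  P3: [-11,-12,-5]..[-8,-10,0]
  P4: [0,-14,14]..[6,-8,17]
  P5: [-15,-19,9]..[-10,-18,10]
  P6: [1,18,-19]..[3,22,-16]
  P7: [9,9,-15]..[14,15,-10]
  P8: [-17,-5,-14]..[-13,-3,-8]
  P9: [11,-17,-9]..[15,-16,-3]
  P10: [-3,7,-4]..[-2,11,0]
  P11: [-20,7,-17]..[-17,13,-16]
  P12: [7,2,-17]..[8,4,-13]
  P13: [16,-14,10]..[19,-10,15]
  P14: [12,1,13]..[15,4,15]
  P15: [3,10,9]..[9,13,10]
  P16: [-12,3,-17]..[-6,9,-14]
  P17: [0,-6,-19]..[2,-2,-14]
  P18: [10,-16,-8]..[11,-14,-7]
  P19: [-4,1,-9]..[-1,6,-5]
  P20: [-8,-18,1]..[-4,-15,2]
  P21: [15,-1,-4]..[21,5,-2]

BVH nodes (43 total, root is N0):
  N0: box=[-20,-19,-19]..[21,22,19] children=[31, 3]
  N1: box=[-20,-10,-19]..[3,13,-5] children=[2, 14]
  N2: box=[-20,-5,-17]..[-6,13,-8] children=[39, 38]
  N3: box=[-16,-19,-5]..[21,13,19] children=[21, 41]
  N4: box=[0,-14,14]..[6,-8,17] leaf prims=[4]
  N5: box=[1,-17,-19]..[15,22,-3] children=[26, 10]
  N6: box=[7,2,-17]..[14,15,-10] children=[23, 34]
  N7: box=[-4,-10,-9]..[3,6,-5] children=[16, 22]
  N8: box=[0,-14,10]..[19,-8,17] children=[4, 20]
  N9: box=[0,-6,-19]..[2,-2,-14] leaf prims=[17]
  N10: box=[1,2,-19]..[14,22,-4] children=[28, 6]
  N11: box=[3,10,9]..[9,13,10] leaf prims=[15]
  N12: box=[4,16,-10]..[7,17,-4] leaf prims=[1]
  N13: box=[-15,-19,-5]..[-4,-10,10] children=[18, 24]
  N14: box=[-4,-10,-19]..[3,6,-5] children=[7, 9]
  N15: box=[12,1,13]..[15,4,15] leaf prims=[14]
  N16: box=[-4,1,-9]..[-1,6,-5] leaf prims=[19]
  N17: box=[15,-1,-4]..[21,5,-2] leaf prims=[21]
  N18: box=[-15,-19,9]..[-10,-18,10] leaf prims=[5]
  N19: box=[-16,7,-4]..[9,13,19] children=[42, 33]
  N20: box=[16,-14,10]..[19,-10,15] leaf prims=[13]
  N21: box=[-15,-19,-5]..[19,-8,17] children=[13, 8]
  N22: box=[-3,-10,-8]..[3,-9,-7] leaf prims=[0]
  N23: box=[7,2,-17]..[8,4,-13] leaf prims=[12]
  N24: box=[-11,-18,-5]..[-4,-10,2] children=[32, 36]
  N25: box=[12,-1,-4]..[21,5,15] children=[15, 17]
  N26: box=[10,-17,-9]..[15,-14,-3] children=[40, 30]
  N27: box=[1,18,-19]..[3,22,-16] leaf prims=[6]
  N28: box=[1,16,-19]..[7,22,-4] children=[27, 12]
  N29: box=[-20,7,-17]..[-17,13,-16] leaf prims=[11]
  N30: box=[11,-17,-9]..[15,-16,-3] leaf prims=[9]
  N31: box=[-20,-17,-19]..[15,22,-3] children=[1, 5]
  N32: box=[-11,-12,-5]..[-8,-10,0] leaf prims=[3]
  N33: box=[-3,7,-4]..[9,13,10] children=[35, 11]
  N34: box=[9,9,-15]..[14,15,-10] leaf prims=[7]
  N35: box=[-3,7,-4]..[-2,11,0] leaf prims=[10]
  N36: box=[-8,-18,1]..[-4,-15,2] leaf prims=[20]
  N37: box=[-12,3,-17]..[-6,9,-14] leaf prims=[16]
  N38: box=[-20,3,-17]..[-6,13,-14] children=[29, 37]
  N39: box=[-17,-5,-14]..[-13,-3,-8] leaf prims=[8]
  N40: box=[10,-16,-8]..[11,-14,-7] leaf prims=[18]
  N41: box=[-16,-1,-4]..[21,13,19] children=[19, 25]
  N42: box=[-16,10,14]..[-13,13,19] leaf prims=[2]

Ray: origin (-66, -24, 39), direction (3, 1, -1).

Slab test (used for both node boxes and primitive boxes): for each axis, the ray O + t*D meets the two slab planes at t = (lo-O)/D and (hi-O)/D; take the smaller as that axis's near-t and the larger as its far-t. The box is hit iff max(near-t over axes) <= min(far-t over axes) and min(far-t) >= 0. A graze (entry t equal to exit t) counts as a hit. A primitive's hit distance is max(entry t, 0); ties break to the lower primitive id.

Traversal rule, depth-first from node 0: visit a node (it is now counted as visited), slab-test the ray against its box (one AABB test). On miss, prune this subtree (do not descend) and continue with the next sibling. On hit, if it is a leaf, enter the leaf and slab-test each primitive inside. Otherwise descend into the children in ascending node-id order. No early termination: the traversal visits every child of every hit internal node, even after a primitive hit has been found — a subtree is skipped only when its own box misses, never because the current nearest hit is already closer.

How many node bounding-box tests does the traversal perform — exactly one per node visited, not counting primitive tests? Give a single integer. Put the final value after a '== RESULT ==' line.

Traverse from the root:
N0 x:[46/3,29] y:[5,46] z:[20,58] -> hit [20,29], descend [3, 31]
  N3 x:[50/3,29] y:[5,37] z:[20,44] -> hit [20,29], descend [21, 41]
    N21 x:[17,85/3] y:[5,16] z:[22,44] -> miss, prune
    N41 x:[50/3,29] y:[23,37] z:[20,43] -> hit [23,29], descend [19, 25]
      N19 x:[50/3,25] y:[31,37] z:[20,43] -> miss, prune
      N25 x:[26,29] y:[23,29] z:[24,43] -> hit [26,29], descend [15, 17]
        N15 x:[26,27] y:[25,28] z:[24,26] -> hit [26,26] leaf, test {P14@t=26}
        N17 x:[27,29] y:[23,29] z:[41,43] -> miss, prune
  N31 x:[46/3,27] y:[7,46] z:[42,58] -> miss, prune

9 AABB tests over nodes [0, 3, 21, 41, 19, 25, 15, 17, 31]; 1 leaf entered; closest P14.

== RESULT ==
9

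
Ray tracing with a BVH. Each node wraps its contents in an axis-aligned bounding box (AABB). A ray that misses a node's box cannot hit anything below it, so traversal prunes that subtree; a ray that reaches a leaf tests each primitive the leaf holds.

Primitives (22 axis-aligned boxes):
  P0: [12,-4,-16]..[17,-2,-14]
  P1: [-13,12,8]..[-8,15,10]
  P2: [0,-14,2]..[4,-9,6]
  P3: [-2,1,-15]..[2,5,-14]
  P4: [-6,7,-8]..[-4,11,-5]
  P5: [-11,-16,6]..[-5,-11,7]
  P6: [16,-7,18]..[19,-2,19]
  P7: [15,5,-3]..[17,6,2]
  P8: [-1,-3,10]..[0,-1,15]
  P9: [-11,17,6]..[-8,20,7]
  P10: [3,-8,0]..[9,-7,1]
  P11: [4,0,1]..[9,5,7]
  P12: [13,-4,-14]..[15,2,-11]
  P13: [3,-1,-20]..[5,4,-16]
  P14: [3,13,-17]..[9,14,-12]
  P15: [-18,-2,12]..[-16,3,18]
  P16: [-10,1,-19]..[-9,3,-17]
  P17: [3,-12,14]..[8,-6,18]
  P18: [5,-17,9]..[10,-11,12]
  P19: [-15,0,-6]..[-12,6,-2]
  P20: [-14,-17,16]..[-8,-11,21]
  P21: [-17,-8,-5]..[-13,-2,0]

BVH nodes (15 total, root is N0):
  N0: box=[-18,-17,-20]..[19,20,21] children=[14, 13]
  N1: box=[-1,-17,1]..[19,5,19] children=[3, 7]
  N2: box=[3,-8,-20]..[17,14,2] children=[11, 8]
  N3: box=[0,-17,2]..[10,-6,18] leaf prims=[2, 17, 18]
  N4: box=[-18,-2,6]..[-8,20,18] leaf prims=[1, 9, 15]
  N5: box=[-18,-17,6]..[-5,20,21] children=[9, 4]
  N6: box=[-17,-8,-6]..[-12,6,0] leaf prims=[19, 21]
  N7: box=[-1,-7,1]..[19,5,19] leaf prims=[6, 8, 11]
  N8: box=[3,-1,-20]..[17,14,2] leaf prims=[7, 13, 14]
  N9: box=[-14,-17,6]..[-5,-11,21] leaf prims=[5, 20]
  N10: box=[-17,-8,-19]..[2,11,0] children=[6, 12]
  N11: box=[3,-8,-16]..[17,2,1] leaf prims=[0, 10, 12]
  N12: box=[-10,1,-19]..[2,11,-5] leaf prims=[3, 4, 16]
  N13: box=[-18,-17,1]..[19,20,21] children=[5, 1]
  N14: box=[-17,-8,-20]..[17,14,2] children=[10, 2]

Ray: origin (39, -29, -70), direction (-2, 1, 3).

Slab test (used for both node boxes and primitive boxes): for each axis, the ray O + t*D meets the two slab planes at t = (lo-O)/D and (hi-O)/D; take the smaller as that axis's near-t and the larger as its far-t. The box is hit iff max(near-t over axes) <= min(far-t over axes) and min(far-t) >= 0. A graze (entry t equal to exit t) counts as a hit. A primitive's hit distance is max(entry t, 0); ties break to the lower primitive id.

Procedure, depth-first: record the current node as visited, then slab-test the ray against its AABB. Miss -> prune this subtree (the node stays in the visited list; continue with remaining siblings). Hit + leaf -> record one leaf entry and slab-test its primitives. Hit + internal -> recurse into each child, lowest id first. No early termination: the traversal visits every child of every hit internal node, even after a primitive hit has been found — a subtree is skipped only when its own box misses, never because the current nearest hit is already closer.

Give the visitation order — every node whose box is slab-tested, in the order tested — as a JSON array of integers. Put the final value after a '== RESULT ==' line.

Trace the traversal:
N0 x:[10,57/2] y:[12,49] z:[50/3,91/3] -> hit [50/3,57/2], descend [13, 14]
  N13 x:[10,57/2] y:[12,49] z:[71/3,91/3] -> hit [71/3,57/2], descend [1, 5]
    N1 x:[10,20] y:[12,34] z:[71/3,89/3] -> miss, prune
    N5 x:[22,57/2] y:[12,49] z:[76/3,91/3] -> hit [76/3,57/2], descend [4, 9]
      N4 x:[47/2,57/2] y:[27,49] z:[76/3,88/3] -> hit [27,57/2] leaf, test {P1(miss), P9(miss), P15@t=55/2}
      N9 x:[22,53/2] y:[12,18] z:[76/3,91/3] -> miss, prune
  N14 x:[11,28] y:[21,43] z:[50/3,24] -> hit [21,24], descend [2, 10]
    N2 x:[11,18] y:[21,43] z:[50/3,24] -> miss, prune
    N10 x:[37/2,28] y:[21,40] z:[17,70/3] -> hit [21,70/3], descend [6, 12]
      N6 x:[51/2,28] y:[21,35] z:[64/3,70/3] -> miss, prune
      N12 x:[37/2,49/2] y:[30,40] z:[17,65/3] -> miss, prune

11 AABB tests over nodes [0, 13, 1, 5, 4, 9, 14, 2, 10, 6, 12]; 1 leaf entered; closest P15.

== RESULT ==
[0, 13, 1, 5, 4, 9, 14, 2, 10, 6, 12]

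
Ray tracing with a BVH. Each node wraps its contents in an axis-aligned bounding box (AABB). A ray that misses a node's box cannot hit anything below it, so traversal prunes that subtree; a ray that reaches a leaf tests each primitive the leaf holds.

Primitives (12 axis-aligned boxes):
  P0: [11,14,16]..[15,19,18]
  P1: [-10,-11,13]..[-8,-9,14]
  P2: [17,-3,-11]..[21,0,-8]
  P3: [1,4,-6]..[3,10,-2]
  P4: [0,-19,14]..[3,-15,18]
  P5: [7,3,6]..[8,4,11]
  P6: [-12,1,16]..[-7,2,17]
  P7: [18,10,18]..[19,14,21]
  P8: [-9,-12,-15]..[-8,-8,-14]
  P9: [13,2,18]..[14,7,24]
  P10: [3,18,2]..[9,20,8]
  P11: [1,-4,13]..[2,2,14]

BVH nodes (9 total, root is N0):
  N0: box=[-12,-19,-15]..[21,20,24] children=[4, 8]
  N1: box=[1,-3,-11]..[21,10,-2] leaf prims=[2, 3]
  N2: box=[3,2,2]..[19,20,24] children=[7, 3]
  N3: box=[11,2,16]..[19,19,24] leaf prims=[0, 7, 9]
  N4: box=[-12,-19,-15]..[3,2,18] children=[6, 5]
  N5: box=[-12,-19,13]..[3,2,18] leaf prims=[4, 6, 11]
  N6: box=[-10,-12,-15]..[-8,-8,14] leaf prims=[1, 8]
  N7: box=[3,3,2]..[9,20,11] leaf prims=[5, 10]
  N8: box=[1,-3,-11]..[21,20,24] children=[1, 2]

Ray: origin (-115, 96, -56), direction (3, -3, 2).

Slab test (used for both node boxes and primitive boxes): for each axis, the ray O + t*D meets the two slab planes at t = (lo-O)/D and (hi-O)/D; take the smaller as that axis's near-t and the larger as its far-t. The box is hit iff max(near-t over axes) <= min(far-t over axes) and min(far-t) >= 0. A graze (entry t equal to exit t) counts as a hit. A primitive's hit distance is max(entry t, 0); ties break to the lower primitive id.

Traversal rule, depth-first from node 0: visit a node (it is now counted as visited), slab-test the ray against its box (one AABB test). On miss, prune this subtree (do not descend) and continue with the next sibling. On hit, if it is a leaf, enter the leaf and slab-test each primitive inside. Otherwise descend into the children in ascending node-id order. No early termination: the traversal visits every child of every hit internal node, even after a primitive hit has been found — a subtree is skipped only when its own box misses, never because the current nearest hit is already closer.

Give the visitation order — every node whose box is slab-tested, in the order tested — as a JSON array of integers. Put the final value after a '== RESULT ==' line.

Walk:
N0 x:[103/3,136/3] y:[76/3,115/3] z:[41/2,40] -> hit [103/3,115/3], descend [4, 8]
  N4 x:[103/3,118/3] y:[94/3,115/3] z:[41/2,37] -> hit [103/3,37], descend [5, 6]
    N5 x:[103/3,118/3] y:[94/3,115/3] z:[69/2,37] -> hit [69/2,37] leaf, test {P4(miss), P6(miss), P11(miss)}
    N6 x:[35,107/3] y:[104/3,36] z:[41/2,35] -> hit [35,35] leaf, test {P1@t=35, P8(miss)}
  N8 x:[116/3,136/3] y:[76/3,33] z:[45/2,40] -> miss, prune

5 AABB tests over nodes [0, 4, 5, 6, 8]; 2 leaves entered; closest P1.

== RESULT ==
[0, 4, 5, 6, 8]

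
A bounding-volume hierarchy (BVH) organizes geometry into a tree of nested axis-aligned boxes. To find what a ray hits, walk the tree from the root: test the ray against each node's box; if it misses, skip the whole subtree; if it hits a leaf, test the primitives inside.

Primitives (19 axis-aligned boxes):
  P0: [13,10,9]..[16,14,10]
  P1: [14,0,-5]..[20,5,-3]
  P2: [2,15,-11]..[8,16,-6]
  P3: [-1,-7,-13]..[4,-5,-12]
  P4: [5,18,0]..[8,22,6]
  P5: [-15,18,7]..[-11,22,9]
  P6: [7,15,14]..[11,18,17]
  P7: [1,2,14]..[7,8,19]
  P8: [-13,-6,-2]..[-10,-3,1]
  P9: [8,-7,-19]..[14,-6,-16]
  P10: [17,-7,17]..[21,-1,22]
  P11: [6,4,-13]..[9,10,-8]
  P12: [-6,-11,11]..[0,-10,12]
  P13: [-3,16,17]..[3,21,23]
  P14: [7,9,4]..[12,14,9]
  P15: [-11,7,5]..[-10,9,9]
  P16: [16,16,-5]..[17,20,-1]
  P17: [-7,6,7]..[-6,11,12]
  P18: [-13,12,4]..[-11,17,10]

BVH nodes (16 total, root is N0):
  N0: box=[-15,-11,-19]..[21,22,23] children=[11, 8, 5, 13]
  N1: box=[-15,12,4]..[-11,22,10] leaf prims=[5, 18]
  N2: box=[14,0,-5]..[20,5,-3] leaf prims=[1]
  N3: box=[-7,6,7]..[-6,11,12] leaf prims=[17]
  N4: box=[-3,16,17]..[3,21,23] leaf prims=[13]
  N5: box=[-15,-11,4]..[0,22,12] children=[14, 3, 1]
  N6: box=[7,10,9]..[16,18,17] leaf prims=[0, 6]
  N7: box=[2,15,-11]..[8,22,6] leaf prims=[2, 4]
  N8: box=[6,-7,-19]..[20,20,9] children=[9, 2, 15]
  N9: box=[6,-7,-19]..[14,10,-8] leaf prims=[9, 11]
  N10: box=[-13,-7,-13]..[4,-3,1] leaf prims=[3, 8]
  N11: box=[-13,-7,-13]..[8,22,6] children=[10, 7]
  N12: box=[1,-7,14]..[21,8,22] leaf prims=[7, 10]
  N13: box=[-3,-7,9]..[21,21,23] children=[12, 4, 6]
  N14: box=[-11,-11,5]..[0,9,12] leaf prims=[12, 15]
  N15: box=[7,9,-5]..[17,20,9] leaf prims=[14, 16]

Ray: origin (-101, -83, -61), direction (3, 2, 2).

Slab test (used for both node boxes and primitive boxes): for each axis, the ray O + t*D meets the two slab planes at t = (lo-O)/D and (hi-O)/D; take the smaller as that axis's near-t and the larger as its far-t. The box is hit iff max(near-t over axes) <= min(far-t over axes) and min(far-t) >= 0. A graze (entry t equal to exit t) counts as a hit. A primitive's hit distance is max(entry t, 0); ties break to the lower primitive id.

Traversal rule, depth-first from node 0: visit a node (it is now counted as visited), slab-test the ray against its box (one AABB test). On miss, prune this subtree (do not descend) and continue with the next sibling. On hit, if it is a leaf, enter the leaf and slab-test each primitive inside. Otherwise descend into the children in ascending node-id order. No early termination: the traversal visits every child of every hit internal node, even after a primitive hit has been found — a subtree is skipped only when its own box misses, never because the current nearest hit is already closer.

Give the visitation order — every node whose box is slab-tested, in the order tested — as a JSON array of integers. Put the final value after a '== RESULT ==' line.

Traverse from the root:
N0 x:[86/3,122/3] y:[36,105/2] z:[21,42] -> hit [36,122/3], descend [5, 8, 11, 13]
  N5 x:[86/3,101/3] y:[36,105/2] z:[65/2,73/2] -> miss, prune
  N8 x:[107/3,121/3] y:[38,103/2] z:[21,35] -> miss, prune
  N11 x:[88/3,109/3] y:[38,105/2] z:[24,67/2] -> miss, prune
  N13 x:[98/3,122/3] y:[38,52] z:[35,42] -> hit [38,122/3], descend [4, 6, 12]
    N4 x:[98/3,104/3] y:[99/2,52] z:[39,42] -> miss, prune
    N6 x:[36,39] y:[93/2,101/2] z:[35,39] -> miss, prune
    N12 x:[34,122/3] y:[38,91/2] z:[75/2,83/2] -> hit [38,122/3] leaf, test {P7(miss), P10@t=118/3}

order=[0, 5, 8, 11, 13, 4, 6, 12]  |boxes|=8  |leaves|=1  hit=P10

== RESULT ==
[0, 5, 8, 11, 13, 4, 6, 12]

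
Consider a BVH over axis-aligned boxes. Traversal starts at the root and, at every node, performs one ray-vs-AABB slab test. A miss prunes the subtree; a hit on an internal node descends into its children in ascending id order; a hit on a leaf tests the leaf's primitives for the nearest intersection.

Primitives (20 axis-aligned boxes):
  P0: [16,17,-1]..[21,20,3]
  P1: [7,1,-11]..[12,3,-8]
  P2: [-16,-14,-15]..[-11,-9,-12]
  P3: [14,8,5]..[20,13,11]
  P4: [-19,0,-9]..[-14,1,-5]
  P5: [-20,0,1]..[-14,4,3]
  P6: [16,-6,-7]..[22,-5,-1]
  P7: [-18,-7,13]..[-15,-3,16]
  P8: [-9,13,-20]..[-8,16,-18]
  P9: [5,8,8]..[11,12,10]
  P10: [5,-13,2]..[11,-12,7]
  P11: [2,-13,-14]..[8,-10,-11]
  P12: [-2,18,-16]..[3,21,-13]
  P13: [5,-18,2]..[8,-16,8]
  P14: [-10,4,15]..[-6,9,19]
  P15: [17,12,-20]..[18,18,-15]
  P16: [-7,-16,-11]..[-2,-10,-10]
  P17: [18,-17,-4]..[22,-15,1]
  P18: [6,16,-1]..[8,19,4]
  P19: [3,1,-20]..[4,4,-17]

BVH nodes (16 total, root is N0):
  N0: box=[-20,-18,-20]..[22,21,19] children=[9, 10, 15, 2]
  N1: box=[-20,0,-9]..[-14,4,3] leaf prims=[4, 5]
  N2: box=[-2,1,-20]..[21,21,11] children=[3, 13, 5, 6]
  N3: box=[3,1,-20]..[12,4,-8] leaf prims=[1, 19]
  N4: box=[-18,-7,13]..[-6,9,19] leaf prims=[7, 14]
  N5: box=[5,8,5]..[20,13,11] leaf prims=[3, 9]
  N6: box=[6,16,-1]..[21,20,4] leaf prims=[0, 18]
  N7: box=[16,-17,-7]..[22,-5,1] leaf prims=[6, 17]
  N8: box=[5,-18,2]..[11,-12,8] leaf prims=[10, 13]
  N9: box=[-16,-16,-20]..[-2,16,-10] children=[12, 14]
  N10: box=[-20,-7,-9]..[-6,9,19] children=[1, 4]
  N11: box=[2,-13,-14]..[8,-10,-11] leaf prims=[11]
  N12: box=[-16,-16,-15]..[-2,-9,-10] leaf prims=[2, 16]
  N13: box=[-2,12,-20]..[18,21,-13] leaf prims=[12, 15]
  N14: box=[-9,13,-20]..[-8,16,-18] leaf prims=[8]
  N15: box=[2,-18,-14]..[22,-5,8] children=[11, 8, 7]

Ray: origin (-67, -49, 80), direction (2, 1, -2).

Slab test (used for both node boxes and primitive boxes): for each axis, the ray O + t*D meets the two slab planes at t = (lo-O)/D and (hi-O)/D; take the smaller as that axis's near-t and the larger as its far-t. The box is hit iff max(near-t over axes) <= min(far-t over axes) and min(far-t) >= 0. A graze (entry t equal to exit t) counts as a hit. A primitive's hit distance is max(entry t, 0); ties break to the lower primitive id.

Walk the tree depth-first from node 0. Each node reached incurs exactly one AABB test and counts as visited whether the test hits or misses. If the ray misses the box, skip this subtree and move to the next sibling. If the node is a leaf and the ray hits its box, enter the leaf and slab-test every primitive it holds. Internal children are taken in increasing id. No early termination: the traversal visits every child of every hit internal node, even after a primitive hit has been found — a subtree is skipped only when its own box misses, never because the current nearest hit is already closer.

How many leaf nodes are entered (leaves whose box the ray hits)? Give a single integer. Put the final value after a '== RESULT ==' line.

Walk:
N0 x:[47/2,89/2] y:[31,70] z:[61/2,50] -> hit [31,89/2], descend [2, 9, 10, 15]
  N2 x:[65/2,44] y:[50,70] z:[69/2,50] -> miss, prune
  N9 x:[51/2,65/2] y:[33,65] z:[45,50] -> miss, prune
  N10 x:[47/2,61/2] y:[42,58] z:[61/2,89/2] -> miss, prune
  N15 x:[69/2,89/2] y:[31,44] z:[36,47] -> hit [36,44], descend [7, 8, 11]
    N7 x:[83/2,89/2] y:[32,44] z:[79/2,87/2] -> hit [83/2,87/2] leaf, test {P6@t=43, P17(miss)}
    N8 x:[36,39] y:[31,37] z:[36,39] -> hit [36,37] leaf, test {P10@t=73/2, P13(miss)}
    N11 x:[69/2,75/2] y:[36,39] z:[91/2,47] -> miss, prune

order=[0, 2, 9, 10, 15, 7, 8, 11]  |boxes|=8  |leaves|=2  hit=P10

== RESULT ==
2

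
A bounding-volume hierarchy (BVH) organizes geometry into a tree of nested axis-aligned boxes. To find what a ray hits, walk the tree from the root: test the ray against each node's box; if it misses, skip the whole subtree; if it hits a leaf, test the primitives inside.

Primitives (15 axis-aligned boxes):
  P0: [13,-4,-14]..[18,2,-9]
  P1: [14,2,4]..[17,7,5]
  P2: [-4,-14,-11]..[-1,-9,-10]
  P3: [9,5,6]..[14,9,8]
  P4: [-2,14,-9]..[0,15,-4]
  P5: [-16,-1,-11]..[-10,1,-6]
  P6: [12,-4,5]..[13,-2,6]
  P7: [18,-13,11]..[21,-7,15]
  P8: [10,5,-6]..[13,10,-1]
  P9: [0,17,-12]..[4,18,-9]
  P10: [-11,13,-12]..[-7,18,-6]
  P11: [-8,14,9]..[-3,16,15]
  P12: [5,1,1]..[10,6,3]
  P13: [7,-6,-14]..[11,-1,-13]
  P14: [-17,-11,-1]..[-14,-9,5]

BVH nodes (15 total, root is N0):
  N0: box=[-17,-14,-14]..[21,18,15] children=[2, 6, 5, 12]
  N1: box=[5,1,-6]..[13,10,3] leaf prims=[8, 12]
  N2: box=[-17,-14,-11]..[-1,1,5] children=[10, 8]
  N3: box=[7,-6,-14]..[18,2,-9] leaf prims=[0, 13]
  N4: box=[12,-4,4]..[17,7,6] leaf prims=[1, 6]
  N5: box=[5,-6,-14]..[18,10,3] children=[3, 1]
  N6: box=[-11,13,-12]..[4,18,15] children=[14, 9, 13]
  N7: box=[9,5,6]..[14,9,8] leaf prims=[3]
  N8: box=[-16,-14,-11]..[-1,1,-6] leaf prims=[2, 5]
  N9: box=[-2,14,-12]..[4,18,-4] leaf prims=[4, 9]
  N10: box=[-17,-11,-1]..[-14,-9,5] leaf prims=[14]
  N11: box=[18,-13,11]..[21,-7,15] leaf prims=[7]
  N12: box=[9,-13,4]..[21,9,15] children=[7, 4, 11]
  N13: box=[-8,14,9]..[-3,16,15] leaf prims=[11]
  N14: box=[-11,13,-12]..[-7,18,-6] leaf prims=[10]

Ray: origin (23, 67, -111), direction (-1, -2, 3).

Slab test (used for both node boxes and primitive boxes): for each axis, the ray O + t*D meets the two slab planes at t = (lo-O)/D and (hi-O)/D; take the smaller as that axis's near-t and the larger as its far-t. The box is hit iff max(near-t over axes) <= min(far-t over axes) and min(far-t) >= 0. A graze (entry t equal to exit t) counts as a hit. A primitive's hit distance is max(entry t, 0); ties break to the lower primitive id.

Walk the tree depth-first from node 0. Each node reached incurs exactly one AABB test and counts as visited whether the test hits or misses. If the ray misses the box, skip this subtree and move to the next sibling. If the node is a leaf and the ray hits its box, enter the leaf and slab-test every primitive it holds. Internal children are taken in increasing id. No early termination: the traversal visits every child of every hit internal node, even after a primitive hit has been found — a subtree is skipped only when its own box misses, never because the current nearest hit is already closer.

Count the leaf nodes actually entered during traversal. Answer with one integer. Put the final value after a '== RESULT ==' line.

Walk:
N0 x:[2,40] y:[49/2,81/2] z:[97/3,42] -> hit [97/3,40], descend [2, 5, 6, 12]
  N2 x:[24,40] y:[33,81/2] z:[100/3,116/3] -> hit [100/3,116/3], descend [8, 10]
    N8 x:[24,39] y:[33,81/2] z:[100/3,35] -> hit [100/3,35] leaf, test {P2(miss), P5@t=100/3}
    N10 x:[37,40] y:[38,39] z:[110/3,116/3] -> hit [38,116/3] leaf, test {P14@t=38}
  N5 x:[5,18] y:[57/2,73/2] z:[97/3,38] -> miss, prune
  N6 x:[19,34] y:[49/2,27] z:[33,42] -> miss, prune
  N12 x:[2,14] y:[29,40] z:[115/3,42] -> miss, prune

order=[0, 2, 8, 10, 5, 6, 12]  |boxes|=7  |leaves|=2  hit=P5

== RESULT ==
2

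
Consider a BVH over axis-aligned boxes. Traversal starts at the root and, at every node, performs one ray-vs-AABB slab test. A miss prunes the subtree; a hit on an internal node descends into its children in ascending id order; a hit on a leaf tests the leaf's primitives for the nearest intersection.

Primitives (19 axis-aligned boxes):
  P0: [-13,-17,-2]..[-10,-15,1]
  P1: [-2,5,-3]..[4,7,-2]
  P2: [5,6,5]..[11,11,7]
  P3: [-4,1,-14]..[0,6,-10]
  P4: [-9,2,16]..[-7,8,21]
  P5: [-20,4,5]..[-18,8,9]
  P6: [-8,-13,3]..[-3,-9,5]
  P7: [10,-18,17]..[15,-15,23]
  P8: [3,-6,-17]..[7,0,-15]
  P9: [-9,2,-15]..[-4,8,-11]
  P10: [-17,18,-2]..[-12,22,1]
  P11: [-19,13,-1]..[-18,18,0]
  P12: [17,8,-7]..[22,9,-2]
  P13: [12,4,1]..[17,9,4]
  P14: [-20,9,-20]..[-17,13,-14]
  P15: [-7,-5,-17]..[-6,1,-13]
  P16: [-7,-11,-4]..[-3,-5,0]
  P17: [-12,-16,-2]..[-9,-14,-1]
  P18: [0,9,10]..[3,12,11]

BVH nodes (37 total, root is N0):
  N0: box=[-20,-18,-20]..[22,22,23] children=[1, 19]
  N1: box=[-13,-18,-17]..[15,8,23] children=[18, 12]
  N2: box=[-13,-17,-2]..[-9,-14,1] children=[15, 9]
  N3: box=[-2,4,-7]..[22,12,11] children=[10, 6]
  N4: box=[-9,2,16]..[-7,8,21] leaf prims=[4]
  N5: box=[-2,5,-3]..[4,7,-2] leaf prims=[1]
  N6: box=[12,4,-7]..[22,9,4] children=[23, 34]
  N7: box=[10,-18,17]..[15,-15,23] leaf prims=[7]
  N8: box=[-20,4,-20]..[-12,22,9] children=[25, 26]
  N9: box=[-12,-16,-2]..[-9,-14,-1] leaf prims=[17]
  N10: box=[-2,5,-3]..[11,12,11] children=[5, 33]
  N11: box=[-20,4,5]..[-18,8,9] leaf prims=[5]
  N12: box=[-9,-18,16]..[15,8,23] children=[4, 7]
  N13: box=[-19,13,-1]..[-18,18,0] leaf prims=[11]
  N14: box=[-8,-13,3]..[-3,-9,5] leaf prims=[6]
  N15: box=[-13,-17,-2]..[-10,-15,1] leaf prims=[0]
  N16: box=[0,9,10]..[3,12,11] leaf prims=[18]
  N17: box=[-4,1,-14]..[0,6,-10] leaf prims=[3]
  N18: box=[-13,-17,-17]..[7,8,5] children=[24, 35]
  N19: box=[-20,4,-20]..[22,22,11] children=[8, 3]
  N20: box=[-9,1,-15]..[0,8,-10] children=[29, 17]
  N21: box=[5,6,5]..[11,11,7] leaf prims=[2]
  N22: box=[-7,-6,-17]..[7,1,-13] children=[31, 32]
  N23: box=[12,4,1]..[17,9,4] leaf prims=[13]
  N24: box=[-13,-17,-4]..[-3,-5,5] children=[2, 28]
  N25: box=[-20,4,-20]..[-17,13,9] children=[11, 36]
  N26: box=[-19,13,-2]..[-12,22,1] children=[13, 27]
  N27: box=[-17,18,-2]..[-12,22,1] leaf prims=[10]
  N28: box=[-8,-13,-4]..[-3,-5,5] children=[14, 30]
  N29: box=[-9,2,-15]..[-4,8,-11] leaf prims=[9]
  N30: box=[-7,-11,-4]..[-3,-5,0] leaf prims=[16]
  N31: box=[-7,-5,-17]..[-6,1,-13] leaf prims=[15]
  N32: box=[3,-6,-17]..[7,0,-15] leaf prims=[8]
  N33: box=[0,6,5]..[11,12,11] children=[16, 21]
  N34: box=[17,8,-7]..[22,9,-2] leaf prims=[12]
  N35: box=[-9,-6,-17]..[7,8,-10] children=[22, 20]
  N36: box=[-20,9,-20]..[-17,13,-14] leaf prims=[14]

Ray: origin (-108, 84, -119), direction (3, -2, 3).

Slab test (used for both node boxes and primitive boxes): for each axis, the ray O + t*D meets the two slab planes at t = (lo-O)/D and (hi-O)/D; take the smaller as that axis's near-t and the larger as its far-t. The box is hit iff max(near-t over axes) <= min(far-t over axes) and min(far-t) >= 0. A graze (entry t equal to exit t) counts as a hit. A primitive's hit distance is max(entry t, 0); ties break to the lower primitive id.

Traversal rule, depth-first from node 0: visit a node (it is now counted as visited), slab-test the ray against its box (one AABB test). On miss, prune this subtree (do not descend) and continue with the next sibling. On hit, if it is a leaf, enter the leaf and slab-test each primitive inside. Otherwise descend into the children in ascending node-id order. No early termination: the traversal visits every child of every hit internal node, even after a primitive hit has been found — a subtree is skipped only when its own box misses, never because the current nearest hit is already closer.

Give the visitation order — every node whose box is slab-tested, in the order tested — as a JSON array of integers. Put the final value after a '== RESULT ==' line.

Traverse from the root:
N0 x:[88/3,130/3] y:[31,51] z:[33,142/3] -> hit [33,130/3], descend [1, 19]
  N1 x:[95/3,41] y:[38,51] z:[34,142/3] -> hit [38,41], descend [12, 18]
    N12 x:[33,41] y:[38,51] z:[45,142/3] -> miss, prune
    N18 x:[95/3,115/3] y:[38,101/2] z:[34,124/3] -> hit [38,115/3], descend [24, 35]
      N24 x:[95/3,35] y:[89/2,101/2] z:[115/3,124/3] -> miss, prune
      N35 x:[33,115/3] y:[38,45] z:[34,109/3] -> miss, prune
  N19 x:[88/3,130/3] y:[31,40] z:[33,130/3] -> hit [33,40], descend [3, 8]
    N3 x:[106/3,130/3] y:[36,40] z:[112/3,130/3] -> hit [112/3,40], descend [6, 10]
      N6 x:[40,130/3] y:[75/2,40] z:[112/3,41] -> hit [40,40], descend [23, 34]
        N23 x:[40,125/3] y:[75/2,40] z:[40,41] -> hit [40,40] leaf, test {P13@t=40}
        N34 x:[125/3,130/3] y:[75/2,38] z:[112/3,39] -> miss, prune
      N10 x:[106/3,119/3] y:[36,79/2] z:[116/3,130/3] -> hit [116/3,79/2], descend [5, 33]
        N5 x:[106/3,112/3] y:[77/2,79/2] z:[116/3,39] -> miss, prune
        N33 x:[36,119/3] y:[36,39] z:[124/3,130/3] -> miss, prune
    N8 x:[88/3,32] y:[31,40] z:[33,128/3] -> miss, prune

15 AABB tests over nodes [0, 1, 12, 18, 24, 35, 19, 3, 6, 23, 34, 10, 5, 33, 8]; 1 leaf entered; closest P13.

== RESULT ==
[0, 1, 12, 18, 24, 35, 19, 3, 6, 23, 34, 10, 5, 33, 8]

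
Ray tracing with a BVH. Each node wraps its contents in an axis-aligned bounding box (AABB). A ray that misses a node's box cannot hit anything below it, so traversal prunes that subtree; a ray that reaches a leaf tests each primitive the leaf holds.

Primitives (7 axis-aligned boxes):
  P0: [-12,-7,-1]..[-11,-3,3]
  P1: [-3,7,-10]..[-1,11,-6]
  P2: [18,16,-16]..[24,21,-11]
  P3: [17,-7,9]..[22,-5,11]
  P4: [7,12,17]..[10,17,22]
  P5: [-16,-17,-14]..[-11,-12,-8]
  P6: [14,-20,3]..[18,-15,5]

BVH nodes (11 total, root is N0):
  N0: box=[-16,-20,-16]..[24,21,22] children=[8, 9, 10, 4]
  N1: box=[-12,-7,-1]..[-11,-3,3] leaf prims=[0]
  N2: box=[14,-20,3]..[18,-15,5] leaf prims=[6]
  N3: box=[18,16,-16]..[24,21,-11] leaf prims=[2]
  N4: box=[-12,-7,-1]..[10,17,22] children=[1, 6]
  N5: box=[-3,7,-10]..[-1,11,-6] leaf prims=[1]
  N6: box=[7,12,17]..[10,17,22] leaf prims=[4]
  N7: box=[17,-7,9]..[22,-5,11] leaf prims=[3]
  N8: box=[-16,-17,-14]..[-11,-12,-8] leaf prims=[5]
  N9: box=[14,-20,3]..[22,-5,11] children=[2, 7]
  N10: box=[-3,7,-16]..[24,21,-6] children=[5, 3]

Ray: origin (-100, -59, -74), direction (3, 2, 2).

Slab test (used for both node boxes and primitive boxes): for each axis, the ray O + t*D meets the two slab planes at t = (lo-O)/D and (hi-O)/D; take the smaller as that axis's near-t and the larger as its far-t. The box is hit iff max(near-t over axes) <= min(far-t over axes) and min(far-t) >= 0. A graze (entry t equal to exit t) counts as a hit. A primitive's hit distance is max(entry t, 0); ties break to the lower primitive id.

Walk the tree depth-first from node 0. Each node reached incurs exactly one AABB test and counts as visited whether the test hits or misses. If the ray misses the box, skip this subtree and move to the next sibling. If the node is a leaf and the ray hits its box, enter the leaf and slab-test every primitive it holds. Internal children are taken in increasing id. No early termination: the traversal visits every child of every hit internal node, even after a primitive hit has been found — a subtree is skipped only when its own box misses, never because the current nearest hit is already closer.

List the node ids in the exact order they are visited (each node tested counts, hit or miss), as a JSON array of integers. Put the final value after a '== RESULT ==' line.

Walk:
N0 x:[28,124/3] y:[39/2,40] z:[29,48] -> hit [29,40], descend [4, 8, 9, 10]
  N4 x:[88/3,110/3] y:[26,38] z:[73/2,48] -> hit [73/2,110/3], descend [1, 6]
    N1 x:[88/3,89/3] y:[26,28] z:[73/2,77/2] -> miss, prune
    N6 x:[107/3,110/3] y:[71/2,38] z:[91/2,48] -> miss, prune
  N8 x:[28,89/3] y:[21,47/2] z:[30,33] -> miss, prune
  N9 x:[38,122/3] y:[39/2,27] z:[77/2,85/2] -> miss, prune
  N10 x:[97/3,124/3] y:[33,40] z:[29,34] -> hit [33,34], descend [3, 5]
    N3 x:[118/3,124/3] y:[75/2,40] z:[29,63/2] -> miss, prune
    N5 x:[97/3,33] y:[33,35] z:[32,34] -> hit [33,33] leaf, test {P1@t=33}

order=[0, 4, 1, 6, 8, 9, 10, 3, 5]  |boxes|=9  |leaves|=1  hit=P1

== RESULT ==
[0, 4, 1, 6, 8, 9, 10, 3, 5]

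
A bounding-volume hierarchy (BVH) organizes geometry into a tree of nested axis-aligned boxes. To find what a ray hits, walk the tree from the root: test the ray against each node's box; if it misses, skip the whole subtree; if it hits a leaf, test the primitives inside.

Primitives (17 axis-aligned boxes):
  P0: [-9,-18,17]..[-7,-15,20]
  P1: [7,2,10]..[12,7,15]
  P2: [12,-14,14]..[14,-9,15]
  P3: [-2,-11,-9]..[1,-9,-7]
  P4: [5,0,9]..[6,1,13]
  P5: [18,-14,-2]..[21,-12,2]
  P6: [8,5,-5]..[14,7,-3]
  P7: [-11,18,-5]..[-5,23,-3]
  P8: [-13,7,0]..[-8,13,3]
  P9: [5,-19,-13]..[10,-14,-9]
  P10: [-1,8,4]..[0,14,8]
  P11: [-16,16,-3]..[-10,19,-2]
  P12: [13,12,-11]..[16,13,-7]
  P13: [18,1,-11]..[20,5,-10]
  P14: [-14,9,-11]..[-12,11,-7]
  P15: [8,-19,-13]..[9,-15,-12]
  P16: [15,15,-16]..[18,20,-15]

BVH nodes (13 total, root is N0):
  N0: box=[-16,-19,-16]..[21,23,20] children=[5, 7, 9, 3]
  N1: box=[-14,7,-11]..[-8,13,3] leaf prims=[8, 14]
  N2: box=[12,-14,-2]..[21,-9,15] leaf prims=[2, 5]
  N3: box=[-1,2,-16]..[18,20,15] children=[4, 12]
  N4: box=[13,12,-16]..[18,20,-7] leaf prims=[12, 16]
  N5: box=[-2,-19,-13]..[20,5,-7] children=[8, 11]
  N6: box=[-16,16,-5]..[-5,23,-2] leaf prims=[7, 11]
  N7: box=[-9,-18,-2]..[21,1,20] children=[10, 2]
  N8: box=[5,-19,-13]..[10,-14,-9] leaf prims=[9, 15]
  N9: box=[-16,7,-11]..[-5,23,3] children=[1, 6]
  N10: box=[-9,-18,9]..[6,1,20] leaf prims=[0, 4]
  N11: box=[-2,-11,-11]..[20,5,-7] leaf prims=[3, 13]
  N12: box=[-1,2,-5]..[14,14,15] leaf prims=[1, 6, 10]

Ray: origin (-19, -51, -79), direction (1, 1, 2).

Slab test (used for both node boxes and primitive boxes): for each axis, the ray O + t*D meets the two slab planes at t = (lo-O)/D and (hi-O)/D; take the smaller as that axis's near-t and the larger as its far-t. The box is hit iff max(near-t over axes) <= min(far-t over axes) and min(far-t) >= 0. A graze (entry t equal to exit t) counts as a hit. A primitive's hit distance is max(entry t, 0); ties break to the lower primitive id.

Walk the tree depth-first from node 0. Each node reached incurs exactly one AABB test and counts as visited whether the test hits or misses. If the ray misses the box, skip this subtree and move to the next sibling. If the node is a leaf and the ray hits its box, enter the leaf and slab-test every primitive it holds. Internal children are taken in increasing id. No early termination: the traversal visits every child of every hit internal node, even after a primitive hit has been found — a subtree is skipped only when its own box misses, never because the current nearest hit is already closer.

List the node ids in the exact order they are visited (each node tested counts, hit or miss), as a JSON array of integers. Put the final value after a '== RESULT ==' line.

Traverse from the root:
N0 x:[3,40] y:[32,74] z:[63/2,99/2] -> hit [32,40], descend [3, 5, 7, 9]
  N3 x:[18,37] y:[53,71] z:[63/2,47] -> miss, prune
  N5 x:[17,39] y:[32,56] z:[33,36] -> hit [33,36], descend [8, 11]
    N8 x:[24,29] y:[32,37] z:[33,35] -> miss, prune
    N11 x:[17,39] y:[40,56] z:[34,36] -> miss, prune
  N7 x:[10,40] y:[33,52] z:[77/2,99/2] -> hit [77/2,40], descend [2, 10]
    N2 x:[31,40] y:[37,42] z:[77/2,47] -> hit [77/2,40] leaf, test {P2(miss), P5@t=77/2}
    N10 x:[10,25] y:[33,52] z:[44,99/2] -> miss, prune
  N9 x:[3,14] y:[58,74] z:[34,41] -> miss, prune

Summary -> nodes [0, 3, 5, 8, 11, 7, 2, 10, 9]; box-tests=9; leaf-entries=1; first=P5

== RESULT ==
[0, 3, 5, 8, 11, 7, 2, 10, 9]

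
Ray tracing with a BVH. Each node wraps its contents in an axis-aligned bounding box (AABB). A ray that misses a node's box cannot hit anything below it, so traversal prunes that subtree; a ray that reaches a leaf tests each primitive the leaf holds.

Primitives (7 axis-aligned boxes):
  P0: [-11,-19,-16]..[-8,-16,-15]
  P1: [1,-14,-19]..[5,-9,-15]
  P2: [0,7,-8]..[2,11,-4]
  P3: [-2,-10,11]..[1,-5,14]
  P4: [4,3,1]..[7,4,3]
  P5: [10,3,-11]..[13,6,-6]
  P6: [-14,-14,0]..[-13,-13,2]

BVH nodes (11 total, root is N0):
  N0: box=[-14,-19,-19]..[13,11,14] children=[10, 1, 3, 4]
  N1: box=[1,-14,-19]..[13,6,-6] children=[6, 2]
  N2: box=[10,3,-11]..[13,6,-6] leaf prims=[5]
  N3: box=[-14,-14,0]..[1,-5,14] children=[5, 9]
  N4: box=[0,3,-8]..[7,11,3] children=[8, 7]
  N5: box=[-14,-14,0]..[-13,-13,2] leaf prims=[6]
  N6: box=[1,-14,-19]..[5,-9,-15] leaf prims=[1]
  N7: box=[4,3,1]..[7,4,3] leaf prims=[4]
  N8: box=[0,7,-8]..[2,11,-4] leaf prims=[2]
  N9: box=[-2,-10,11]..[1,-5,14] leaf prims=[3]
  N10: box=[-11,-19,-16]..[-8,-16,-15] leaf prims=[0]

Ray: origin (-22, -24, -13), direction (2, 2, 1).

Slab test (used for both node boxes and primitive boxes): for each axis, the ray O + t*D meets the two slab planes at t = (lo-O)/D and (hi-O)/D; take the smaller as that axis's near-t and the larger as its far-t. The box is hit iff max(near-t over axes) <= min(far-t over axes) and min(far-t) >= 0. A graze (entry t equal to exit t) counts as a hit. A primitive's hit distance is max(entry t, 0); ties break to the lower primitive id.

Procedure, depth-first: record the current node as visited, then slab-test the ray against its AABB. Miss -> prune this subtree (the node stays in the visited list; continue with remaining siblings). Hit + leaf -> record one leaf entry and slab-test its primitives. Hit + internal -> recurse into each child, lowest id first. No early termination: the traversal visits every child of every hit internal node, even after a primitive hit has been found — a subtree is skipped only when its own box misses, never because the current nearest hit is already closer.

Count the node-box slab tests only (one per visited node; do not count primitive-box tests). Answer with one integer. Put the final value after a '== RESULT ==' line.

Trace the traversal:
N0 x:[4,35/2] y:[5/2,35/2] z:[-6,27] -> hit [4,35/2], descend [1, 3, 4, 10]
  N1 x:[23/2,35/2] y:[5,15] z:[-6,7] -> miss, prune
  N3 x:[4,23/2] y:[5,19/2] z:[13,27] -> miss, prune
  N4 x:[11,29/2] y:[27/2,35/2] z:[5,16] -> hit [27/2,29/2], descend [7, 8]
    N7 x:[13,29/2] y:[27/2,14] z:[14,16] -> hit [14,14] leaf, test {P4@t=14}
    N8 x:[11,12] y:[31/2,35/2] z:[5,9] -> miss, prune
  N10 x:[11/2,7] y:[5/2,4] z:[-3,-2] -> miss, prune

order=[0, 1, 3, 4, 7, 8, 10]  |boxes|=7  |leaves|=1  hit=P4

== RESULT ==
7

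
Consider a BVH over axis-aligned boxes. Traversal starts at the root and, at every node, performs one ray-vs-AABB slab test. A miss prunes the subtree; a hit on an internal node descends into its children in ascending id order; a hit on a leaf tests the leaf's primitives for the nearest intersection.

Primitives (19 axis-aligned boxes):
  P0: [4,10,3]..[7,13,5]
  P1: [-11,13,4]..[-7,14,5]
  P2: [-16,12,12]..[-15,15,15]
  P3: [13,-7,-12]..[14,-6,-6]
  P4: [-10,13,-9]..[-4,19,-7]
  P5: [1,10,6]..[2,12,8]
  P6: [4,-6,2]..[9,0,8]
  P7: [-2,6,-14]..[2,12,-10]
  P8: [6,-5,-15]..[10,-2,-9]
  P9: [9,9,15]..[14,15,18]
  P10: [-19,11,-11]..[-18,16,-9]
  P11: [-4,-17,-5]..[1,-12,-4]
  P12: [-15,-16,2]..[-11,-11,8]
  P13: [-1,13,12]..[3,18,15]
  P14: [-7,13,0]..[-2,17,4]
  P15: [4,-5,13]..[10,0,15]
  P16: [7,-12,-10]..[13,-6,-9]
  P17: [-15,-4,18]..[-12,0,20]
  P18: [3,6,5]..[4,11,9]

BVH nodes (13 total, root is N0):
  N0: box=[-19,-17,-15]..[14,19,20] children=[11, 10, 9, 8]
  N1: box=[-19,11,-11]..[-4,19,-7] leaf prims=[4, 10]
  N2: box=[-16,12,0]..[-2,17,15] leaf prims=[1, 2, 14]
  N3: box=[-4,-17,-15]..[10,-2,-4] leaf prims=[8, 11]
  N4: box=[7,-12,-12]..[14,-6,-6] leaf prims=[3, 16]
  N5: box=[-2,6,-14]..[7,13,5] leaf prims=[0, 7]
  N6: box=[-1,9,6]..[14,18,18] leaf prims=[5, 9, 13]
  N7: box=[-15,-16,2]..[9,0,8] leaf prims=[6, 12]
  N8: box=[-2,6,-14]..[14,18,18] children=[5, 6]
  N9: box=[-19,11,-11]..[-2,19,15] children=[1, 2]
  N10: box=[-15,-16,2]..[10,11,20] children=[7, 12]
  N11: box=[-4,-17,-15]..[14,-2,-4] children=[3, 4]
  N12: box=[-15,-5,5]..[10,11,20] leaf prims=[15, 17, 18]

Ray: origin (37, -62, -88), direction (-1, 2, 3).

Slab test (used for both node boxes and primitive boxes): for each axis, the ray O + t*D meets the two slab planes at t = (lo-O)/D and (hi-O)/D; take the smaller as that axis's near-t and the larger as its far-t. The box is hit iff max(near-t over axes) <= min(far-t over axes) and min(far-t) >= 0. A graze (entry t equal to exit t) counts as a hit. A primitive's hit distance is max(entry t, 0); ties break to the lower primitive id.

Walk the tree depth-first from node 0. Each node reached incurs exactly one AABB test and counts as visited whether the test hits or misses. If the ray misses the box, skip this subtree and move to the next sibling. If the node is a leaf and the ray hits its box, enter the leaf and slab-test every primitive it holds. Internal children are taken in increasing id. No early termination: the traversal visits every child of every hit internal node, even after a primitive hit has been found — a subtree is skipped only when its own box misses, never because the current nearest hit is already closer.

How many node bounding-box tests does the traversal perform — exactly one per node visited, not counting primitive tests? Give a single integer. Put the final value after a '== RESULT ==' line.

Trace the traversal:
N0 x:[23,56] y:[45/2,81/2] z:[73/3,36] -> hit [73/3,36], descend [8, 9, 10, 11]
  N8 x:[23,39] y:[34,40] z:[74/3,106/3] -> hit [34,106/3], descend [5, 6]
    N5 x:[30,39] y:[34,75/2] z:[74/3,31] -> miss, prune
    N6 x:[23,38] y:[71/2,40] z:[94/3,106/3] -> miss, prune
  N9 x:[39,56] y:[73/2,81/2] z:[77/3,103/3] -> miss, prune
  N10 x:[27,52] y:[23,73/2] z:[30,36] -> hit [30,36], descend [7, 12]
    N7 x:[28,52] y:[23,31] z:[30,32] -> hit [30,31] leaf, test {P6@t=30, P12(miss)}
    N12 x:[27,52] y:[57/2,73/2] z:[31,36] -> hit [31,36] leaf, test {P15(miss), P17(miss), P18(miss)}
  N11 x:[23,41] y:[45/2,30] z:[73/3,28] -> hit [73/3,28], descend [3, 4]
    N3 x:[27,41] y:[45/2,30] z:[73/3,28] -> hit [27,28] leaf, test {P8(miss), P11(miss)}
    N4 x:[23,30] y:[25,28] z:[76/3,82/3] -> hit [76/3,82/3] leaf, test {P3(miss), P16@t=26}

order=[0, 8, 5, 6, 9, 10, 7, 12, 11, 3, 4]  |boxes|=11  |leaves|=4  hit=P16

== RESULT ==
11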